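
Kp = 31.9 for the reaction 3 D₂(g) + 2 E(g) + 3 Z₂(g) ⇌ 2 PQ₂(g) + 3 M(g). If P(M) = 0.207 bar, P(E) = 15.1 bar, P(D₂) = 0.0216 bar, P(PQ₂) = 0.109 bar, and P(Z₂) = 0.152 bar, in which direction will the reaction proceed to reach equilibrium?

to the right

Qp = P(PQ₂)²·P(M)³ / (P(D₂)³·P(E)²·P(Z₂)³) = (0.109)²·(0.207)³ / ((0.0216)³·(15.1)²·(0.152)³) = 13.1
Qp = 13.1 < Kp = 31.9, so the forward reaction proceeds.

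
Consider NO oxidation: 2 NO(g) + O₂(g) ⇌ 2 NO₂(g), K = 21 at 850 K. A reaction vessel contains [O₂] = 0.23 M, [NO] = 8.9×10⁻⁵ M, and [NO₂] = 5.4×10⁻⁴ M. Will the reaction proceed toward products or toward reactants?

Q = [NO₂]² / ([NO]²·[O₂]) = (5.4×10⁻⁴)² / ((8.9×10⁻⁵)²·(0.23)) = 160
Q = 160 > K = 21, so the reverse reaction proceeds.

toward reactants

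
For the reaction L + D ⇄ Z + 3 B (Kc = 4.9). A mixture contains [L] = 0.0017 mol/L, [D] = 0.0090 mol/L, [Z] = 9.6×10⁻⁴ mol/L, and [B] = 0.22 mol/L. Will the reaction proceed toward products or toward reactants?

toward products

Qc = [Z]·[B]³ / ([L]·[D]) = (9.6×10⁻⁴)·(0.22)³ / ((0.0017)·(0.0090)) = 0.67
Qc = 0.67 < Kc = 4.9, so the forward reaction proceeds.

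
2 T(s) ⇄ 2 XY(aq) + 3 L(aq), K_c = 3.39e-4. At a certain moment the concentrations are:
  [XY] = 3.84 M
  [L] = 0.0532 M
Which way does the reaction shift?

(T is a pure solid — omitted from Q_c.)
Q_c = [XY]²·[L]³ = (3.84)²·(0.0532)³ = 0.00222
Q_c = 0.00222 > K_c = 3.39e-4, so the reverse reaction proceeds.

toward reactants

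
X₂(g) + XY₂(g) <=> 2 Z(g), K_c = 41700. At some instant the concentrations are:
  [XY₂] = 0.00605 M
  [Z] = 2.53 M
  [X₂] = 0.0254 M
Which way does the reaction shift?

neither direction; the system is at equilibrium

Q_c = [Z]² / ([X₂]·[XY₂]) = (2.53)² / ((0.0254)·(0.00605)) = 41700
Q_c = 41700 = K_c, so the system is already at equilibrium.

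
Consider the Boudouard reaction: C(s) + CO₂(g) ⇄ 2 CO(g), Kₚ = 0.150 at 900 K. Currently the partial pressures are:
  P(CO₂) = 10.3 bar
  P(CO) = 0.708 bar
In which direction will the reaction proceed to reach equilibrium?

(C is a pure solid — omitted from Qₚ.)
Qₚ = P(CO)² / P(CO₂) = (0.708)² / (10.3) = 0.0487
Qₚ = 0.0487 < Kₚ = 0.150, so the forward reaction proceeds.

toward products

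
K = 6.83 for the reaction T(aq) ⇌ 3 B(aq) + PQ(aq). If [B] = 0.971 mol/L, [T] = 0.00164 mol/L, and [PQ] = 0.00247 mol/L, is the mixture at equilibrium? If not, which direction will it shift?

Q = [B]³·[PQ] / [T] = (0.971)³·(0.00247) / (0.00164) = 1.38
Q = 1.38 < K = 6.83: net forward reaction.

no; Q < K, reaction proceeds forward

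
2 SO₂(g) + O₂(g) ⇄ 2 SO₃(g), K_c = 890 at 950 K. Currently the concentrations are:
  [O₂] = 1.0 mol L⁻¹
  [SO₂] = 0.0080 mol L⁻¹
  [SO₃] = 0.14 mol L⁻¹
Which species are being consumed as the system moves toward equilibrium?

SO₂, O₂ (reactants)

Q_c = [SO₃]² / ([SO₂]²·[O₂]) = (0.14)² / ((0.0080)²·(1.0)) = 310
Q_c = 310 < K_c = 890: net forward reaction.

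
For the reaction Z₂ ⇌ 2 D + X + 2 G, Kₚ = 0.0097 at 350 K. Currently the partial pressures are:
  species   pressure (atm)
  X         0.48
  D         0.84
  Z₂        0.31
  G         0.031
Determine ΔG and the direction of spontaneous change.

Qₚ = P(D)²·P(X)·P(G)² / P(Z₂) = (0.84)²·(0.48)·(0.031)² / (0.31) = 0.00105
ΔG = RT ln(Qₚ/Kₚ) = (8.314 J mol⁻¹ K⁻¹)(350 K) × ln(0.00105/0.0097)
   = (2.910 kJ/mol)(-2.223) = -6.47 kJ/mol
ΔG < 0, so the forward reaction is spontaneous (proceeds forward).

ΔG = -6.47 kJ/mol; the forward reaction is spontaneous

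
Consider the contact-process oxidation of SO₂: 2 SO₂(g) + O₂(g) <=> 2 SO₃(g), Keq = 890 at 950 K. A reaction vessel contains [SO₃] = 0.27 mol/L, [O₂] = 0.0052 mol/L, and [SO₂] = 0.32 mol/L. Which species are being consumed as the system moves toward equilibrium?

SO₂, O₂ (reactants)

Q = [SO₃]² / ([SO₂]²·[O₂]) = (0.27)² / ((0.32)²·(0.0052)) = 140
Q = 140 < Keq = 890: net forward reaction.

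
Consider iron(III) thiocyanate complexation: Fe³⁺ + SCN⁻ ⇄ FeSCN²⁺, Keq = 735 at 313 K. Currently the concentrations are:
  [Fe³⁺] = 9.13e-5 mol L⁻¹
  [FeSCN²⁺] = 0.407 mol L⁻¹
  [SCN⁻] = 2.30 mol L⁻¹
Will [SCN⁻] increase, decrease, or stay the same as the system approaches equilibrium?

Q = [FeSCN²⁺] / ([Fe³⁺]·[SCN⁻]) = (0.407) / ((9.13e-5)·(2.30)) = 1940
Q = 1940 > Keq = 735: net reverse reaction.
SCN⁻ is a reactant, so it increases.

increase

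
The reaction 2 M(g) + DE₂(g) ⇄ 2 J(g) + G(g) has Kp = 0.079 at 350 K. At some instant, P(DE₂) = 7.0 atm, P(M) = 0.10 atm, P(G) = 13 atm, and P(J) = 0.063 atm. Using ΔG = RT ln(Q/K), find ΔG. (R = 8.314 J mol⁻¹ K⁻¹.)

ΔG = 6.50 kJ/mol

Qp = P(J)²·P(G) / (P(M)²·P(DE₂)) = (0.063)²·(13) / ((0.10)²·(7.0)) = 0.737
ΔG = RT ln(Qp/Kp) = (8.314 J mol⁻¹ K⁻¹)(350 K) × ln(0.737/0.079)
   = (2.910 kJ/mol)(2.233) = 6.50 kJ/mol
ΔG > 0, so the forward reaction is non-spontaneous (proceeds in reverse).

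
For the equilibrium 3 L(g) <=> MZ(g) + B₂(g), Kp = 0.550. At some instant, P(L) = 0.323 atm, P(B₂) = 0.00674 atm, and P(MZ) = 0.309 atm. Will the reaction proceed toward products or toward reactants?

Qp = P(MZ)·P(B₂) / P(L)³ = (0.309)·(0.00674) / (0.323)³ = 0.0618
Qp = 0.0618 < Kp = 0.550, so the forward reaction proceeds.

in the forward direction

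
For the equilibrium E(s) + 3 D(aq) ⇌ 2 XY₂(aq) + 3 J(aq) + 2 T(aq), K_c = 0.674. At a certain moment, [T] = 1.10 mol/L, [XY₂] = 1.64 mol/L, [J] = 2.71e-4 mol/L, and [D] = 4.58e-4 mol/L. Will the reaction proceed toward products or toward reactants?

neither direction; the system is at equilibrium

(E is a pure solid — omitted from Q_c.)
Q_c = [XY₂]²·[J]³·[T]² / [D]³ = (1.64)²·(2.71e-4)³·(1.10)² / (4.58e-4)³ = 0.674
Q_c = 0.674 = K_c, so the system is already at equilibrium.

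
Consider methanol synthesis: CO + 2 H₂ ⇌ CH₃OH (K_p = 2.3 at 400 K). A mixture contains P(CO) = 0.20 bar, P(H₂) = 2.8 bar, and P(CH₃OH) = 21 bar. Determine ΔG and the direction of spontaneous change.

ΔG = 5.86 kJ/mol; the forward reaction is non-spontaneous

Q_p = P(CH₃OH) / (P(CO)·P(H₂)²) = (21) / ((0.20)·(2.8)²) = 13.4
ΔG = RT ln(Q_p/K_p) = (8.314 J mol⁻¹ K⁻¹)(400 K) × ln(13.4/2.3)
   = (3.326 kJ/mol)(1.762) = 5.86 kJ/mol
ΔG > 0, so the forward reaction is non-spontaneous (proceeds in reverse).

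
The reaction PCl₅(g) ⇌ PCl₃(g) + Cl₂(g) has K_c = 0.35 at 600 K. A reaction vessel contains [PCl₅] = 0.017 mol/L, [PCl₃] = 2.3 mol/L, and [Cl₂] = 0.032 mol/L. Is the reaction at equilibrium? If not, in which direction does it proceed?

to the left

Q_c = [PCl₃]·[Cl₂] / [PCl₅] = (2.3)·(0.032) / (0.017) = 4.3
Q_c = 4.3 > K_c = 0.35, so the reverse reaction proceeds.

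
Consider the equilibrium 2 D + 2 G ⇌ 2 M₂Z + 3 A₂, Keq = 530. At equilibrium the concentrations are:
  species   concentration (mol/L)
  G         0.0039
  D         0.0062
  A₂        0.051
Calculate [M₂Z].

[M₂Z] = 0.048 mol/L

At equilibrium, Keq = [M₂Z]²·[A₂]³ / ([D]²·[G]²) = 530.
([M₂Z])²·(0.051)³ / ((0.0062)²·(0.0039)²) = 530
[M₂Z]² = 0.00234 ⇒ [M₂Z] = 0.048 mol/L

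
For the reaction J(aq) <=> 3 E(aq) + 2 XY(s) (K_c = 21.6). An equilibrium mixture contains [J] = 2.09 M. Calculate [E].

(XY is a pure solid — omitted from K_c.)
At equilibrium, K_c = [E]³ / [J] = 21.6.
([E])³ / (2.09) = 21.6
[E]³ = 45.1 ⇒ [E] = 3.56 M

[E] = 3.56 M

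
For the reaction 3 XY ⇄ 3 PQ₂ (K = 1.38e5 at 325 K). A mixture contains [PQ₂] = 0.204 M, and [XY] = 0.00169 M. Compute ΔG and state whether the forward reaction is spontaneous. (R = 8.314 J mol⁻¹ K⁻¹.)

ΔG = 6.88 kJ/mol; the forward reaction is non-spontaneous

Q = [PQ₂]³ / [XY]³ = (0.204)³ / (0.00169)³ = 1.76e6
ΔG = RT ln(Q/K) = (8.314 J mol⁻¹ K⁻¹)(325 K) × ln(1.76e6/1.38e5)
   = (2.702 kJ/mol)(2.546) = 6.88 kJ/mol
ΔG > 0, so the forward reaction is non-spontaneous (proceeds in reverse).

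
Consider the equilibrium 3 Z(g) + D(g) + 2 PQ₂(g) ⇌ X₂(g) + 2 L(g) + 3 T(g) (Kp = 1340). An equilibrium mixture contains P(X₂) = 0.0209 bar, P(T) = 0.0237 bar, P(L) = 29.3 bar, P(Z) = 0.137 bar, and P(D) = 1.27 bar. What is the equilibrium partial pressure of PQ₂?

P(PQ₂) = 0.00739 bar

At equilibrium, Kp = P(X₂)·P(L)²·P(T)³ / (P(Z)³·P(D)·P(PQ₂)²) = 1340.
(0.0209)·(29.3)²·(0.0237)³ / ((0.137)³·(1.27)·(P(PQ₂))²) = 1340
P(PQ₂)² = 5.46×10⁻⁵ ⇒ P(PQ₂) = 0.00739 bar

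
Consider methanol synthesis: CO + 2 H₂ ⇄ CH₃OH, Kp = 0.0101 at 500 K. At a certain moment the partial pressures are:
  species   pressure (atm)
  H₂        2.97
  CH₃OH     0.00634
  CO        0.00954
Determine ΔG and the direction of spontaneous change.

Qp = P(CH₃OH) / (P(CO)·P(H₂)²) = (0.00634) / ((0.00954)·(2.97)²) = 0.0753
ΔG = RT ln(Qp/Kp) = (8.314 J mol⁻¹ K⁻¹)(500 K) × ln(0.0753/0.0101)
   = (4.157 kJ/mol)(2.009) = 8.35 kJ/mol
ΔG > 0, so the forward reaction is non-spontaneous (proceeds in reverse).

ΔG = 8.35 kJ/mol; the forward reaction is non-spontaneous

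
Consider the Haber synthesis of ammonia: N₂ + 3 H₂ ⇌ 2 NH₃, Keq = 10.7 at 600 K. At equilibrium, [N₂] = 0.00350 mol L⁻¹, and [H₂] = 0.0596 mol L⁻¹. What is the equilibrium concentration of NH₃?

[NH₃] = 0.00282 mol L⁻¹

At equilibrium, Keq = [NH₃]² / ([N₂]·[H₂]³) = 10.7.
([NH₃])² / ((0.00350)·(0.0596)³) = 10.7
[NH₃]² = 7.93×10⁻⁶ ⇒ [NH₃] = 0.00282 mol L⁻¹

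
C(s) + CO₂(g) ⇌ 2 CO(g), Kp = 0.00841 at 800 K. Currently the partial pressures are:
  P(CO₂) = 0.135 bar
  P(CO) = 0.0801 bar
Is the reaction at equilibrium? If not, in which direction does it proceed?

in the reverse direction

(C is a pure solid — omitted from Qp.)
Qp = P(CO)² / P(CO₂) = (0.0801)² / (0.135) = 0.0475
Qp = 0.0475 > Kp = 0.00841, so the reverse reaction proceeds.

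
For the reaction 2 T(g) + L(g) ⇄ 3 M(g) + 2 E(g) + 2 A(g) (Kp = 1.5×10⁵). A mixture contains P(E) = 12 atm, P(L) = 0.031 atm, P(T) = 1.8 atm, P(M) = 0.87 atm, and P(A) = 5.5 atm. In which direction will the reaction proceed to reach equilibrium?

to the right

Qp = P(M)³·P(E)²·P(A)² / (P(T)²·P(L)) = (0.87)³·(12)²·(5.5)² / ((1.8)²·(0.031)) = 29000
Qp = 29000 < Kp = 1.5×10⁵, so the forward reaction proceeds.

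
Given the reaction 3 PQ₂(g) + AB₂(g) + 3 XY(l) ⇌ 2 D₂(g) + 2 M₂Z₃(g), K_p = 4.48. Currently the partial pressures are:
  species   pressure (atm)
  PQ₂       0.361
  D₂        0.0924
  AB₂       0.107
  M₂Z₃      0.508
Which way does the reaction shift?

(XY is a pure liquid — omitted from Q_p.)
Q_p = P(D₂)²·P(M₂Z₃)² / (P(PQ₂)³·P(AB₂)) = (0.0924)²·(0.508)² / ((0.361)³·(0.107)) = 0.438
Q_p = 0.438 < K_p = 4.48, so the forward reaction proceeds.

in the forward direction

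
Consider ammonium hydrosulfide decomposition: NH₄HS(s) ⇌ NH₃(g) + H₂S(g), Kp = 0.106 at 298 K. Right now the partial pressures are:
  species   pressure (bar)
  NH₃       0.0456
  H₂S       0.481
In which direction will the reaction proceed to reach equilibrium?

(NH₄HS is a pure solid — omitted from Qp.)
Qp = P(NH₃)·P(H₂S) = (0.0456)·(0.481) = 0.0219
Qp = 0.0219 < Kp = 0.106, so the forward reaction proceeds.

to the right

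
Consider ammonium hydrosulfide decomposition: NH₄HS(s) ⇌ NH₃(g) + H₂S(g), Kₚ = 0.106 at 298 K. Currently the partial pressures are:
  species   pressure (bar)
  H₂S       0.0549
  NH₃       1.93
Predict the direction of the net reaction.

(NH₄HS is a pure solid — omitted from Qₚ.)
Qₚ = P(NH₃)·P(H₂S) = (1.93)·(0.0549) = 0.106
Qₚ = 0.106 = Kₚ, so the system is already at equilibrium.

at equilibrium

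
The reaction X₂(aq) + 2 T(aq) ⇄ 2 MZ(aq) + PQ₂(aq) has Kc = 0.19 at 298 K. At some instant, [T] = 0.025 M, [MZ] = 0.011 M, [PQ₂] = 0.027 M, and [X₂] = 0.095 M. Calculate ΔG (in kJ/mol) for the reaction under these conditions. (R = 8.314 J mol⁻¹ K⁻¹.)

ΔG = -3.07 kJ/mol

Qc = [MZ]²·[PQ₂] / ([X₂]·[T]²) = (0.011)²·(0.027) / ((0.095)·(0.025)²) = 0.0550
ΔG = RT ln(Qc/Kc) = (8.314 J mol⁻¹ K⁻¹)(298 K) × ln(0.0550/0.19)
   = (2.478 kJ/mol)(-1.240) = -3.07 kJ/mol
ΔG < 0, so the forward reaction is spontaneous (proceeds forward).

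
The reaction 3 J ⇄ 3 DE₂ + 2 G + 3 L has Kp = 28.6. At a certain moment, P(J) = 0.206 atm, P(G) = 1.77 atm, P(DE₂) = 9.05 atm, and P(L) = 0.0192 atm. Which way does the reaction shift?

forward (toward products)

Qp = P(DE₂)³·P(G)²·P(L)³ / P(J)³ = (9.05)³·(1.77)²·(0.0192)³ / (0.206)³ = 1.88
Qp = 1.88 < Kp = 28.6, so the forward reaction proceeds.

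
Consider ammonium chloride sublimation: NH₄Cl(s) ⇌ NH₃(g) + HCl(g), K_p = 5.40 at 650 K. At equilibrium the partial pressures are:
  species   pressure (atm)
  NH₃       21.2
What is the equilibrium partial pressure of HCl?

(NH₄Cl is a pure solid — omitted from K_p.)
At equilibrium, K_p = P(NH₃)·P(HCl) = 5.40.
(21.2)·(P(HCl)) = 5.40
P(HCl) = 0.255 atm

P(HCl) = 0.255 atm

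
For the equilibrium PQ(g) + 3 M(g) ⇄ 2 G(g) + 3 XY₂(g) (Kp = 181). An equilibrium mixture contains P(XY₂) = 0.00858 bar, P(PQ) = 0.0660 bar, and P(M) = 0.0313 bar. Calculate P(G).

At equilibrium, Kp = P(G)²·P(XY₂)³ / (P(PQ)·P(M)³) = 181.
(P(G))²·(0.00858)³ / ((0.0660)·(0.0313)³) = 181
P(G)² = 580 ⇒ P(G) = 24.1 bar

P(G) = 24.1 bar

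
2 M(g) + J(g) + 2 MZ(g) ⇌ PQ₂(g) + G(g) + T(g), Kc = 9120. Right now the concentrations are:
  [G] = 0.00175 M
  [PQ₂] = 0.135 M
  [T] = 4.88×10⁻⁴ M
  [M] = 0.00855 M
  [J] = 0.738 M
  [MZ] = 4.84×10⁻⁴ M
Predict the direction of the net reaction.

at equilibrium

Qc = [PQ₂]·[G]·[T] / ([M]²·[J]·[MZ]²) = (0.135)·(0.00175)·(4.88×10⁻⁴) / ((0.00855)²·(0.738)·(4.84×10⁻⁴)²) = 9120
Qc = 9120 = Kc, so the system is already at equilibrium.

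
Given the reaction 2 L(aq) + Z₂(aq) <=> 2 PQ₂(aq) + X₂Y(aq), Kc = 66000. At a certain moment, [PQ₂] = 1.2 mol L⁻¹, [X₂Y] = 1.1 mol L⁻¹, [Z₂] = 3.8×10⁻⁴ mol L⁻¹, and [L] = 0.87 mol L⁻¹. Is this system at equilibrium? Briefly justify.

no; Q < K, reaction proceeds forward

Qc = [PQ₂]²·[X₂Y] / ([L]²·[Z₂]) = (1.2)²·(1.1) / ((0.87)²·(3.8×10⁻⁴)) = 5500
Qc = 5500 < Kc = 66000: net forward reaction.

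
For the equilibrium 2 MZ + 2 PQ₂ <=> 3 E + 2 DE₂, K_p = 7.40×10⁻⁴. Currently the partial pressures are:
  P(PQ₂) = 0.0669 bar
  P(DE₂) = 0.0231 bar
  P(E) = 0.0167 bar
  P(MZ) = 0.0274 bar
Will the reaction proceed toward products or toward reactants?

Q_p = P(E)³·P(DE₂)² / (P(MZ)²·P(PQ₂)²) = (0.0167)³·(0.0231)² / ((0.0274)²·(0.0669)²) = 7.40×10⁻⁴
Q_p = 7.40×10⁻⁴ = K_p, so the system is already at equilibrium.

no net change (already at equilibrium)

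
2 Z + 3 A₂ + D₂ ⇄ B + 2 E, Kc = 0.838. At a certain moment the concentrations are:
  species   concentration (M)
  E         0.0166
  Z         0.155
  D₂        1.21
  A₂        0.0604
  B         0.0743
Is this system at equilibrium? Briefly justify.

no; Q > K, reaction proceeds in reverse

Qc = [B]·[E]² / ([Z]²·[A₂]³·[D₂]) = (0.0743)·(0.0166)² / ((0.155)²·(0.0604)³·(1.21)) = 3.20
Qc = 3.20 > Kc = 0.838: net reverse reaction.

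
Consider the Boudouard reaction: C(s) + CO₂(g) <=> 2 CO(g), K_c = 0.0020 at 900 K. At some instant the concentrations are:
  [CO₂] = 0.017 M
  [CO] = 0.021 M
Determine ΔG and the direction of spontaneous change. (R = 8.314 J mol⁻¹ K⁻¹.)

ΔG = 19.2 kJ/mol; the forward reaction is non-spontaneous

(C is a pure solid — omitted from Q_c.)
Q_c = [CO]² / [CO₂] = (0.021)² / (0.017) = 0.0259
ΔG = RT ln(Q_c/K_c) = (8.314 J mol⁻¹ K⁻¹)(900 K) × ln(0.0259/0.0020)
   = (7.483 kJ/mol)(2.561) = 19.2 kJ/mol
ΔG > 0, so the forward reaction is non-spontaneous (proceeds in reverse).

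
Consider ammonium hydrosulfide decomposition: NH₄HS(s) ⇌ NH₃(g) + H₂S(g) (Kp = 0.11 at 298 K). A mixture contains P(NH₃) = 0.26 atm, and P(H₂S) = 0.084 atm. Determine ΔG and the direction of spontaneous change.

(NH₄HS is a pure solid — omitted from Qp.)
Qp = P(NH₃)·P(H₂S) = (0.26)·(0.084) = 0.0218
ΔG = RT ln(Qp/Kp) = (8.314 J mol⁻¹ K⁻¹)(298 K) × ln(0.0218/0.11)
   = (2.478 kJ/mol)(-1.619) = -4.01 kJ/mol
ΔG < 0, so the forward reaction is spontaneous (proceeds forward).

ΔG = -4.01 kJ/mol; the forward reaction is spontaneous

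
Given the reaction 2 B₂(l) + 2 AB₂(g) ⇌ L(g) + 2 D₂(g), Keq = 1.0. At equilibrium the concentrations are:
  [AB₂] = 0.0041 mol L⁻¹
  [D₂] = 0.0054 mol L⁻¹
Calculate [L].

(B₂ is a pure liquid — omitted from Keq.)
At equilibrium, Keq = [L]·[D₂]² / [AB₂]² = 1.0.
([L])·(0.0054)² / (0.0041)² = 1.0
[L] = 0.576 = 0.58 mol L⁻¹

[L] = 0.58 mol L⁻¹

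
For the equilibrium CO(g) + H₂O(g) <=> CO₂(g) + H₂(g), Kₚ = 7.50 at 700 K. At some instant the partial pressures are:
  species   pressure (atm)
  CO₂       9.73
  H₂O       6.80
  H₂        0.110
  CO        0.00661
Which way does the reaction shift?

Qₚ = P(CO₂)·P(H₂) / (P(CO)·P(H₂O)) = (9.73)·(0.110) / ((0.00661)·(6.80)) = 23.8
Qₚ = 23.8 > Kₚ = 7.50, so the reverse reaction proceeds.

in the reverse direction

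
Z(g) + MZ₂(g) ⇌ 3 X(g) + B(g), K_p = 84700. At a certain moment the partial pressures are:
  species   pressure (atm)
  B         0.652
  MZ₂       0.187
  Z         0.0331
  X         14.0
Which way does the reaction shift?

Q_p = P(X)³·P(B) / (P(Z)·P(MZ₂)) = (14.0)³·(0.652) / ((0.0331)·(0.187)) = 2.89×10⁵
Q_p = 2.89×10⁵ > K_p = 84700, so the reverse reaction proceeds.

toward reactants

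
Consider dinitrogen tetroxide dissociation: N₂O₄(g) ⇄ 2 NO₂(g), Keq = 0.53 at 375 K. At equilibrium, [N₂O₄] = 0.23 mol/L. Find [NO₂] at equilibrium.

[NO₂] = 0.35 mol/L

At equilibrium, Keq = [NO₂]² / [N₂O₄] = 0.53.
([NO₂])² / (0.23) = 0.53
[NO₂]² = 0.122 ⇒ [NO₂] = 0.35 mol/L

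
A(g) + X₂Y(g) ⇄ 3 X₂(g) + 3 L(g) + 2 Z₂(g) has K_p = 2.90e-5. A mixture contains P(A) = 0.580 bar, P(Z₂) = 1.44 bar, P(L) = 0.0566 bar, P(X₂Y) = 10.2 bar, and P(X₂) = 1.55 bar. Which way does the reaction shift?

Q_p = P(X₂)³·P(L)³·P(Z₂)² / (P(A)·P(X₂Y)) = (1.55)³·(0.0566)³·(1.44)² / ((0.580)·(10.2)) = 2.37e-4
Q_p = 2.37e-4 > K_p = 2.90e-5, so the reverse reaction proceeds.

reverse (toward reactants)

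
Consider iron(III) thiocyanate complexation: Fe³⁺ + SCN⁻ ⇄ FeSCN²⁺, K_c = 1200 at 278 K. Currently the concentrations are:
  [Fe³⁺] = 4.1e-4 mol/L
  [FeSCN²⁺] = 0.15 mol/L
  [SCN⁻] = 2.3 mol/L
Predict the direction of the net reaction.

to the right

Q_c = [FeSCN²⁺] / ([Fe³⁺]·[SCN⁻]) = (0.15) / ((4.1e-4)·(2.3)) = 160
Q_c = 160 < K_c = 1200, so the forward reaction proceeds.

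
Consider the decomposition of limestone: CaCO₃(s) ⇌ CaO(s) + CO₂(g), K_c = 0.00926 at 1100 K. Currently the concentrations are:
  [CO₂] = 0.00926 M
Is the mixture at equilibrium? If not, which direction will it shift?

yes, at equilibrium

(CaCO₃, CaO are pure solids — omitted from Q_c.)
Q_c = [CO₂] = 0.00926
Q_c = 0.00926 = K_c; the system is at equilibrium.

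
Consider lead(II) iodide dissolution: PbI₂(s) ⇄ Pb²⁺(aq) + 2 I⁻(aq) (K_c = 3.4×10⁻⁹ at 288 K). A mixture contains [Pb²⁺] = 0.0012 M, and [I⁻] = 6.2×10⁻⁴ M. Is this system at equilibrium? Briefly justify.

no; Q < K, reaction proceeds forward

(PbI₂ is a pure solid — omitted from Q_c.)
Q_c = [Pb²⁺]·[I⁻]² = (0.0012)·(6.2×10⁻⁴)² = 4.6×10⁻¹⁰
Q_c = 4.6×10⁻¹⁰ < K_c = 3.4×10⁻⁹: net forward reaction.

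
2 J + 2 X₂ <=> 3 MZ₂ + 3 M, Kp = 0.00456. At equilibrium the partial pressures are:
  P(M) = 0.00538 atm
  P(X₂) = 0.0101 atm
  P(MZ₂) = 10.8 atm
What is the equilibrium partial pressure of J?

At equilibrium, Kp = P(MZ₂)³·P(M)³ / (P(J)²·P(X₂)²) = 0.00456.
(10.8)³·(0.00538)³ / ((P(J))²·(0.0101)²) = 0.00456
P(J)² = 422 ⇒ P(J) = 20.5 atm

P(J) = 20.5 atm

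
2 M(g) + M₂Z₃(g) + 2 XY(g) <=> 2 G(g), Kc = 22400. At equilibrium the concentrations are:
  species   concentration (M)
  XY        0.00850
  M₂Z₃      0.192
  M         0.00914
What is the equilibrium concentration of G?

[G] = 0.00509 M

At equilibrium, Kc = [G]² / ([M]²·[M₂Z₃]·[XY]²) = 22400.
([G])² / ((0.00914)²·(0.192)·(0.00850)²) = 22400
[G]² = 2.60e-5 ⇒ [G] = 0.00509 M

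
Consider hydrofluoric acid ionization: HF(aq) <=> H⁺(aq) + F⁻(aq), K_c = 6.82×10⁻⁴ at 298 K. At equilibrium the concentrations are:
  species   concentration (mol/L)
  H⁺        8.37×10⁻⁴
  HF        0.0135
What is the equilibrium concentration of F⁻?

At equilibrium, K_c = [H⁺]·[F⁻] / [HF] = 6.82×10⁻⁴.
(8.37×10⁻⁴)·([F⁻]) / (0.0135) = 6.82×10⁻⁴
[F⁻] = 0.0110 mol/L

[F⁻] = 0.0110 mol/L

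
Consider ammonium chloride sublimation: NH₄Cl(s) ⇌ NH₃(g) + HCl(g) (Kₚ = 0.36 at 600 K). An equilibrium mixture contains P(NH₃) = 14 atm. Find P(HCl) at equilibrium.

P(HCl) = 0.026 atm

(NH₄Cl is a pure solid — omitted from Kₚ.)
At equilibrium, Kₚ = P(NH₃)·P(HCl) = 0.36.
(14)·(P(HCl)) = 0.36
P(HCl) = 0.0257 = 0.026 atm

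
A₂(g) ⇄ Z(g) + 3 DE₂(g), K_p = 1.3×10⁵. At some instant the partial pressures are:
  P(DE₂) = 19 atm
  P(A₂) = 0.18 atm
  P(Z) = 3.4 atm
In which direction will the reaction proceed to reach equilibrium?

at equilibrium

Q_p = P(Z)·P(DE₂)³ / P(A₂) = (3.4)·(19)³ / (0.18) = 1.3×10⁵
Q_p = 1.3×10⁵ = K_p, so the system is already at equilibrium.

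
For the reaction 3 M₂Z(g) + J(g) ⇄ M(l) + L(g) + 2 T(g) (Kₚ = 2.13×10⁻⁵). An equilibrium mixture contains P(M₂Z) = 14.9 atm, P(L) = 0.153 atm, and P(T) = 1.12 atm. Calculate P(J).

P(J) = 2.72 atm

(M is a pure liquid — omitted from Kₚ.)
At equilibrium, Kₚ = P(L)·P(T)² / (P(M₂Z)³·P(J)) = 2.13×10⁻⁵.
(0.153)·(1.12)² / ((14.9)³·(P(J))) = 2.13×10⁻⁵
P(J) = 2.72 atm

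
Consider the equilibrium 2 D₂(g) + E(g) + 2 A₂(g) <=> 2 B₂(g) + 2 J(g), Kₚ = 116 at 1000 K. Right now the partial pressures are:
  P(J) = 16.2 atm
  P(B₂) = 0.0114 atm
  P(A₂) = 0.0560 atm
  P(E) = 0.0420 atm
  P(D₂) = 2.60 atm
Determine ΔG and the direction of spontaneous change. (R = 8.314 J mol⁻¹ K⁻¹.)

ΔG = -9.21 kJ/mol; the forward reaction is spontaneous

Qₚ = P(B₂)²·P(J)² / (P(D₂)²·P(E)·P(A₂)²) = (0.0114)²·(16.2)² / ((2.60)²·(0.0420)·(0.0560)²) = 38.3
ΔG = RT ln(Qₚ/Kₚ) = (8.314 J mol⁻¹ K⁻¹)(1000 K) × ln(38.3/116)
   = (8.314 kJ/mol)(-1.108) = -9.21 kJ/mol
ΔG < 0, so the forward reaction is spontaneous (proceeds forward).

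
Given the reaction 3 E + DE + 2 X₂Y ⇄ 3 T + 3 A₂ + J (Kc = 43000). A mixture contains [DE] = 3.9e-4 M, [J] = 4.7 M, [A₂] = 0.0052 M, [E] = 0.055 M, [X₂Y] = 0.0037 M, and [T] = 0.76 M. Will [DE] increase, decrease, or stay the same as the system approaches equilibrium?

increase

Qc = [T]³·[A₂]³·[J] / ([E]³·[DE]·[X₂Y]²) = (0.76)³·(0.0052)³·(4.7) / ((0.055)³·(3.9e-4)·(0.0037)²) = 3.3e5
Qc = 3.3e5 > Kc = 43000: net reverse reaction.
DE is a reactant, so it increases.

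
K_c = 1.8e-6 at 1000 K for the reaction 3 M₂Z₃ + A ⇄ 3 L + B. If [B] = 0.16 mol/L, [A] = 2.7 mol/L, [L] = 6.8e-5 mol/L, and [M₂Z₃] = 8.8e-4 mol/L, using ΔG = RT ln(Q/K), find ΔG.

Q_c = [L]³·[B] / ([M₂Z₃]³·[A]) = (6.8e-5)³·(0.16) / ((8.8e-4)³·(2.7)) = 2.73e-5
ΔG = RT ln(Q_c/K_c) = (8.314 J mol⁻¹ K⁻¹)(1000 K) × ln(2.73e-5/1.8e-6)
   = (8.314 kJ/mol)(2.719) = 22.6 kJ/mol
ΔG > 0, so the forward reaction is non-spontaneous (proceeds in reverse).

ΔG = 22.6 kJ/mol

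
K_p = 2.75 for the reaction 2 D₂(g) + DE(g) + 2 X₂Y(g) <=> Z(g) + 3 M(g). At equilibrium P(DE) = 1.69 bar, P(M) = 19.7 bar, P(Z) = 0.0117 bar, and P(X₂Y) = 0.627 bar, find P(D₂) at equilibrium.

P(D₂) = 7.00 bar

At equilibrium, K_p = P(Z)·P(M)³ / (P(D₂)²·P(DE)·P(X₂Y)²) = 2.75.
(0.0117)·(19.7)³ / ((P(D₂))²·(1.69)·(0.627)²) = 2.75
P(D₂)² = 49.0 ⇒ P(D₂) = 7.00 bar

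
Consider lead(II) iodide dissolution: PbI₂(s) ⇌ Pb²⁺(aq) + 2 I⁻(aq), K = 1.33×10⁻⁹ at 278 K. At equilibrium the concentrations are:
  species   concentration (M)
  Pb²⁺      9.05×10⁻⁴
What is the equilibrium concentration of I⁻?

(PbI₂ is a pure solid — omitted from K.)
At equilibrium, K = [Pb²⁺]·[I⁻]² = 1.33×10⁻⁹.
(9.05×10⁻⁴)·([I⁻])² = 1.33×10⁻⁹
[I⁻]² = 1.47×10⁻⁶ ⇒ [I⁻] = 0.00121 M

[I⁻] = 0.00121 M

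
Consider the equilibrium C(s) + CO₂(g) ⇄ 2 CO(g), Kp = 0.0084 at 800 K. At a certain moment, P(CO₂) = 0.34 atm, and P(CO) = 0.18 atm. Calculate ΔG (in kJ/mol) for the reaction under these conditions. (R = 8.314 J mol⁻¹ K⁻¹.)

(C is a pure solid — omitted from Qp.)
Qp = P(CO)² / P(CO₂) = (0.18)² / (0.34) = 0.0953
ΔG = RT ln(Qp/Kp) = (8.314 J mol⁻¹ K⁻¹)(800 K) × ln(0.0953/0.0084)
   = (6.651 kJ/mol)(2.429) = 16.2 kJ/mol
ΔG > 0, so the forward reaction is non-spontaneous (proceeds in reverse).

ΔG = 16.2 kJ/mol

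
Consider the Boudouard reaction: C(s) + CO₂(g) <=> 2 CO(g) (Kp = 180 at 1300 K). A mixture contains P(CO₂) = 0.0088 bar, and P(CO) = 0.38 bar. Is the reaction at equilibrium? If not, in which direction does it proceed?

(C is a pure solid — omitted from Qp.)
Qp = P(CO)² / P(CO₂) = (0.38)² / (0.0088) = 16
Qp = 16 < Kp = 180, so the forward reaction proceeds.

forward (toward products)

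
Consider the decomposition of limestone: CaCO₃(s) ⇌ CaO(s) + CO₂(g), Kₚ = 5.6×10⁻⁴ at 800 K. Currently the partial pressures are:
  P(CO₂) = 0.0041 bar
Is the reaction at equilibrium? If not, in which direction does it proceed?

toward reactants

(CaCO₃, CaO are pure solids — omitted from Qₚ.)
Qₚ = P(CO₂) = 0.0041
Qₚ = 0.0041 > Kₚ = 5.6×10⁻⁴, so the reverse reaction proceeds.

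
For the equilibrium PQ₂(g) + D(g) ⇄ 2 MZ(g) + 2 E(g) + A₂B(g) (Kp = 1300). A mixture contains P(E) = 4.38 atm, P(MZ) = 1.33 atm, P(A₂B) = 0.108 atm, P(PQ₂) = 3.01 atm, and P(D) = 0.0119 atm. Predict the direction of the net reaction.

forward (toward products)

Qp = P(MZ)²·P(E)²·P(A₂B) / (P(PQ₂)·P(D)) = (1.33)²·(4.38)²·(0.108) / ((3.01)·(0.0119)) = 102
Qp = 102 < Kp = 1300, so the forward reaction proceeds.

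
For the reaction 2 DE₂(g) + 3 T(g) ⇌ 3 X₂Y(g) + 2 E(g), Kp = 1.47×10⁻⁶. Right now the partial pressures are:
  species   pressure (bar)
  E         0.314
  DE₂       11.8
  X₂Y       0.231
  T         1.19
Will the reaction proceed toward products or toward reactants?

Qp = P(X₂Y)³·P(E)² / (P(DE₂)²·P(T)³) = (0.231)³·(0.314)² / ((11.8)²·(1.19)³) = 5.18×10⁻⁶
Qp = 5.18×10⁻⁶ > Kp = 1.47×10⁻⁶, so the reverse reaction proceeds.

to the left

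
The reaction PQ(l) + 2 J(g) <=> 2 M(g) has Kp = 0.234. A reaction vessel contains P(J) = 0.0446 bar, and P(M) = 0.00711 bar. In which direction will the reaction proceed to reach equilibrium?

(PQ is a pure liquid — omitted from Qp.)
Qp = P(M)² / P(J)² = (0.00711)² / (0.0446)² = 0.0254
Qp = 0.0254 < Kp = 0.234, so the forward reaction proceeds.

toward products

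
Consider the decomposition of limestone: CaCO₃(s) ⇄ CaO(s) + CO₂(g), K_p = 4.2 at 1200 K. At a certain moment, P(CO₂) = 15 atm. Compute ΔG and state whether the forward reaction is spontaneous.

(CaCO₃, CaO are pure solids — omitted from Q_p.)
Q_p = P(CO₂) = 15.0
ΔG = RT ln(Q_p/K_p) = (8.314 J mol⁻¹ K⁻¹)(1200 K) × ln(15.0/4.2)
   = (9.977 kJ/mol)(1.273) = 12.7 kJ/mol
ΔG > 0, so the forward reaction is non-spontaneous (proceeds in reverse).

ΔG = 12.7 kJ/mol; the forward reaction is non-spontaneous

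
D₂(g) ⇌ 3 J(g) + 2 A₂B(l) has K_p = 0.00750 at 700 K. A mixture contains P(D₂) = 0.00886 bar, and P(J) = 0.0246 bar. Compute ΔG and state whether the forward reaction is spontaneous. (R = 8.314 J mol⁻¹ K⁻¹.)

(A₂B is a pure liquid — omitted from Q_p.)
Q_p = P(J)³ / P(D₂) = (0.0246)³ / (0.00886) = 0.00168
ΔG = RT ln(Q_p/K_p) = (8.314 J mol⁻¹ K⁻¹)(700 K) × ln(0.00168/0.00750)
   = (5.820 kJ/mol)(-1.496) = -8.71 kJ/mol
ΔG < 0, so the forward reaction is spontaneous (proceeds forward).

ΔG = -8.71 kJ/mol; the forward reaction is spontaneous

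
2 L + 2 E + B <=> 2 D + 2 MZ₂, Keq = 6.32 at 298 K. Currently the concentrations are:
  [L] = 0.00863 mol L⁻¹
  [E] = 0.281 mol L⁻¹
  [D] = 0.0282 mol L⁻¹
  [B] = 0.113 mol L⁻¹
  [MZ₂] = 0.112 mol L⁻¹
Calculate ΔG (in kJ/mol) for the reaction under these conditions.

Q = [D]²·[MZ₂]² / ([L]²·[E]²·[B]) = (0.0282)²·(0.112)² / ((0.00863)²·(0.281)²·(0.113)) = 15.0
ΔG = RT ln(Q/Keq) = (8.314 J mol⁻¹ K⁻¹)(298 K) × ln(15.0/6.32)
   = (2.478 kJ/mol)(0.8643) = 2.14 kJ/mol
ΔG > 0, so the forward reaction is non-spontaneous (proceeds in reverse).

ΔG = 2.14 kJ/mol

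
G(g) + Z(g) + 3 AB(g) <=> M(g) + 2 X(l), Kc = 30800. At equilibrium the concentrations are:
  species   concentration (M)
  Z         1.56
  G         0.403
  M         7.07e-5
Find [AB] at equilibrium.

[AB] = 0.00154 M

(X is a pure liquid — omitted from Kc.)
At equilibrium, Kc = [M] / ([G]·[Z]·[AB]³) = 30800.
(7.07e-5) / ((0.403)·(1.56)·([AB])³) = 30800
[AB]³ = 3.65e-9 ⇒ [AB] = 0.00154 M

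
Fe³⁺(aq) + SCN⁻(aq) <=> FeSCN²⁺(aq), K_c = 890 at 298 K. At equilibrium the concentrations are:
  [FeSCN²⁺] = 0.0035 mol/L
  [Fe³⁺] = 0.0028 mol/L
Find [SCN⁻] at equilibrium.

At equilibrium, K_c = [FeSCN²⁺] / ([Fe³⁺]·[SCN⁻]) = 890.
(0.0035) / ((0.0028)·([SCN⁻])) = 890
[SCN⁻] = 0.00140 = 0.0014 mol/L

[SCN⁻] = 0.0014 mol/L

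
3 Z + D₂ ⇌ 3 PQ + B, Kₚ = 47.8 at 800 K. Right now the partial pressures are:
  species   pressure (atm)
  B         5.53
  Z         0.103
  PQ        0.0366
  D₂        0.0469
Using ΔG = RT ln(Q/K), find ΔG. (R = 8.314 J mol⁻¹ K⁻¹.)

Qₚ = P(PQ)³·P(B) / (P(Z)³·P(D₂)) = (0.0366)³·(5.53) / ((0.103)³·(0.0469)) = 5.29
ΔG = RT ln(Qₚ/Kₚ) = (8.314 J mol⁻¹ K⁻¹)(800 K) × ln(5.29/47.8)
   = (6.651 kJ/mol)(-2.201) = -14.6 kJ/mol
ΔG < 0, so the forward reaction is spontaneous (proceeds forward).

ΔG = -14.6 kJ/mol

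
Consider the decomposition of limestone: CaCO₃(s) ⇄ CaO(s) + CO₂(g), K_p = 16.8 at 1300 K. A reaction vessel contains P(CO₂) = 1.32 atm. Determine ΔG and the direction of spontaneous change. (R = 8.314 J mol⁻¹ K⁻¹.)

(CaCO₃, CaO are pure solids — omitted from Q_p.)
Q_p = P(CO₂) = 1.32
ΔG = RT ln(Q_p/K_p) = (8.314 J mol⁻¹ K⁻¹)(1300 K) × ln(1.32/16.8)
   = (10.81 kJ/mol)(-2.544) = -27.5 kJ/mol
ΔG < 0, so the forward reaction is spontaneous (proceeds forward).

ΔG = -27.5 kJ/mol; the forward reaction is spontaneous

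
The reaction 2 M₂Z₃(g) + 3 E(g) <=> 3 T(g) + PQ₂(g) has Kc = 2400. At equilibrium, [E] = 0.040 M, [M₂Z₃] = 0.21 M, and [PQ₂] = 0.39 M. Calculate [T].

At equilibrium, Kc = [T]³·[PQ₂] / ([M₂Z₃]²·[E]³) = 2400.
([T])³·(0.39) / ((0.21)²·(0.040)³) = 2400
[T]³ = 0.0174 ⇒ [T] = 0.26 M

[T] = 0.26 M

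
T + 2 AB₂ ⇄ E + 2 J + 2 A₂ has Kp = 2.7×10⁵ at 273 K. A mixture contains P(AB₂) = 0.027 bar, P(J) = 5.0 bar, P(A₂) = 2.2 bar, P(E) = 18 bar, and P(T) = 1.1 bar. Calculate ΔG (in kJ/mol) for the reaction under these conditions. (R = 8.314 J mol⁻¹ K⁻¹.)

ΔG = 5.24 kJ/mol

Qp = P(E)·P(J)²·P(A₂)² / (P(T)·P(AB₂)²) = (18)·(5.0)²·(2.2)² / ((1.1)·(0.027)²) = 2.72×10⁶
ΔG = RT ln(Qp/Kp) = (8.314 J mol⁻¹ K⁻¹)(273 K) × ln(2.72×10⁶/2.7×10⁵)
   = (2.270 kJ/mol)(2.310) = 5.24 kJ/mol
ΔG > 0, so the forward reaction is non-spontaneous (proceeds in reverse).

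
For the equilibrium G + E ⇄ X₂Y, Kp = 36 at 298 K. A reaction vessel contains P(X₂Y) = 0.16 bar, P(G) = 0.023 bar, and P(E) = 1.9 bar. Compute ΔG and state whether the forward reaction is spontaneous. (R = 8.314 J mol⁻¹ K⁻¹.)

Qp = P(X₂Y) / (P(G)·P(E)) = (0.16) / ((0.023)·(1.9)) = 3.66
ΔG = RT ln(Qp/Kp) = (8.314 J mol⁻¹ K⁻¹)(298 K) × ln(3.66/36)
   = (2.478 kJ/mol)(-2.286) = -5.66 kJ/mol
ΔG < 0, so the forward reaction is spontaneous (proceeds forward).

ΔG = -5.66 kJ/mol; the forward reaction is spontaneous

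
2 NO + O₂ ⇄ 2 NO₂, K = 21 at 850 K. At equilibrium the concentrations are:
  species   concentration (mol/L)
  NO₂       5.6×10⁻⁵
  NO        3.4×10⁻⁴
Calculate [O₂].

At equilibrium, K = [NO₂]² / ([NO]²·[O₂]) = 21.
(5.6×10⁻⁵)² / ((3.4×10⁻⁴)²·([O₂])) = 21
[O₂] = 0.00129 = 0.0013 mol/L

[O₂] = 0.0013 mol/L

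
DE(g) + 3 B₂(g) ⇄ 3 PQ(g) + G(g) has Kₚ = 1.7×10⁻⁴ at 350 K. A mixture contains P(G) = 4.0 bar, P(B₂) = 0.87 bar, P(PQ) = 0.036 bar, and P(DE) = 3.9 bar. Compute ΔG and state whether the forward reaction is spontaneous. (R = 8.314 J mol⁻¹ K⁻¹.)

ΔG = -2.47 kJ/mol; the forward reaction is spontaneous

Qₚ = P(PQ)³·P(G) / (P(DE)·P(B₂)³) = (0.036)³·(4.0) / ((3.9)·(0.87)³) = 7.27×10⁻⁵
ΔG = RT ln(Qₚ/Kₚ) = (8.314 J mol⁻¹ K⁻¹)(350 K) × ln(7.27×10⁻⁵/1.7×10⁻⁴)
   = (2.910 kJ/mol)(-0.8495) = -2.47 kJ/mol
ΔG < 0, so the forward reaction is spontaneous (proceeds forward).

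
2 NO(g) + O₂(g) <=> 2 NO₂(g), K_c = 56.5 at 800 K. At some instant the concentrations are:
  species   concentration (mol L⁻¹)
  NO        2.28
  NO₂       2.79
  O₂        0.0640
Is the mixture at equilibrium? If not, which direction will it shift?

no; Q < K, reaction proceeds forward

Q_c = [NO₂]² / ([NO]²·[O₂]) = (2.79)² / ((2.28)²·(0.0640)) = 23.4
Q_c = 23.4 < K_c = 56.5: net forward reaction.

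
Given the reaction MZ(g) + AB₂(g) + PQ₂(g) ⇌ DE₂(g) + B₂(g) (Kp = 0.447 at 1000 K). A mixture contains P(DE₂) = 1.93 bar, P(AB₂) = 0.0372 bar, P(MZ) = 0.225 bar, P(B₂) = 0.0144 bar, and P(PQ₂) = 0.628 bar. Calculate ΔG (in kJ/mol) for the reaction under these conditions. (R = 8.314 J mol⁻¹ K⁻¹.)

Qp = P(DE₂)·P(B₂) / (P(MZ)·P(AB₂)·P(PQ₂)) = (1.93)·(0.0144) / ((0.225)·(0.0372)·(0.628)) = 5.29
ΔG = RT ln(Qp/Kp) = (8.314 J mol⁻¹ K⁻¹)(1000 K) × ln(5.29/0.447)
   = (8.314 kJ/mol)(2.471) = 20.5 kJ/mol
ΔG > 0, so the forward reaction is non-spontaneous (proceeds in reverse).

ΔG = 20.5 kJ/mol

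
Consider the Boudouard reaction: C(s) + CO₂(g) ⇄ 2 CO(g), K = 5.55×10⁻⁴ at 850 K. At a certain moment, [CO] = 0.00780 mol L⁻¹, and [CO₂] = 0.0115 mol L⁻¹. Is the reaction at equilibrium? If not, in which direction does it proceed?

(C is a pure solid — omitted from Q.)
Q = [CO]² / [CO₂] = (0.00780)² / (0.0115) = 0.00529
Q = 0.00529 > K = 5.55×10⁻⁴, so the reverse reaction proceeds.

reverse (toward reactants)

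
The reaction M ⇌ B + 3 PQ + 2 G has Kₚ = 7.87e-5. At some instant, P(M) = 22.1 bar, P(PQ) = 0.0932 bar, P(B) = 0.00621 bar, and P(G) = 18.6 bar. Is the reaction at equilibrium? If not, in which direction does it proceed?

no net change (already at equilibrium)

Qₚ = P(B)·P(PQ)³·P(G)² / P(M) = (0.00621)·(0.0932)³·(18.6)² / (22.1) = 7.87e-5
Qₚ = 7.87e-5 = Kₚ, so the system is already at equilibrium.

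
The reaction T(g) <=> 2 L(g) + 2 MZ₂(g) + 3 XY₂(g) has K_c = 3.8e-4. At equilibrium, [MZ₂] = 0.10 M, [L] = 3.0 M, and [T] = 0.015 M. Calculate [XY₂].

[XY₂] = 0.040 M

At equilibrium, K_c = [L]²·[MZ₂]²·[XY₂]³ / [T] = 3.8e-4.
(3.0)²·(0.10)²·([XY₂])³ / (0.015) = 3.8e-4
[XY₂]³ = 6.33e-5 ⇒ [XY₂] = 0.040 M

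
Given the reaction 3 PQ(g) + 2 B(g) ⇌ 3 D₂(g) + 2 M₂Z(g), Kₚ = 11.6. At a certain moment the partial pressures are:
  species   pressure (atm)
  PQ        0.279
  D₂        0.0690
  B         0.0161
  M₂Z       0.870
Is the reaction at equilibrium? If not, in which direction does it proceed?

reverse (toward reactants)

Qₚ = P(D₂)³·P(M₂Z)² / (P(PQ)³·P(B)²) = (0.0690)³·(0.870)² / ((0.279)³·(0.0161)²) = 44.2
Qₚ = 44.2 > Kₚ = 11.6, so the reverse reaction proceeds.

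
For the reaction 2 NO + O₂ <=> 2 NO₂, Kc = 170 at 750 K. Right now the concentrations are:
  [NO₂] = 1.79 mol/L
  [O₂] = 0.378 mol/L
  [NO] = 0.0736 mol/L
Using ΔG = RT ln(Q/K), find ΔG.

ΔG = 13.8 kJ/mol

Qc = [NO₂]² / ([NO]²·[O₂]) = (1.79)² / ((0.0736)²·(0.378)) = 1560
ΔG = RT ln(Qc/Kc) = (8.314 J mol⁻¹ K⁻¹)(750 K) × ln(1560/170)
   = (6.236 kJ/mol)(2.217) = 13.8 kJ/mol
ΔG > 0, so the forward reaction is non-spontaneous (proceeds in reverse).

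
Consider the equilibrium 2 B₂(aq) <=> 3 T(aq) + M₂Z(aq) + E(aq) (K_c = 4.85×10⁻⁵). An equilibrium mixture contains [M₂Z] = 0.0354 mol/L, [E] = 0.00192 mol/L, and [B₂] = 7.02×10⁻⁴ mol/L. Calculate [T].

[T] = 0.00706 mol/L

At equilibrium, K_c = [T]³·[M₂Z]·[E] / [B₂]² = 4.85×10⁻⁵.
([T])³·(0.0354)·(0.00192) / (7.02×10⁻⁴)² = 4.85×10⁻⁵
[T]³ = 3.52×10⁻⁷ ⇒ [T] = 0.00706 mol/L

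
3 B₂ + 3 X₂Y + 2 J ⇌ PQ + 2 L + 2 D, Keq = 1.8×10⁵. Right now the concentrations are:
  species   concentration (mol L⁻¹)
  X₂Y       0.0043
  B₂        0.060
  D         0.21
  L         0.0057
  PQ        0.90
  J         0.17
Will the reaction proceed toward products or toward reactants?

Q = [PQ]·[L]²·[D]² / ([B₂]³·[X₂Y]³·[J]²) = (0.90)·(0.0057)²·(0.21)² / ((0.060)³·(0.0043)³·(0.17)²) = 2.6×10⁶
Q = 2.6×10⁶ > Keq = 1.8×10⁵, so the reverse reaction proceeds.

toward reactants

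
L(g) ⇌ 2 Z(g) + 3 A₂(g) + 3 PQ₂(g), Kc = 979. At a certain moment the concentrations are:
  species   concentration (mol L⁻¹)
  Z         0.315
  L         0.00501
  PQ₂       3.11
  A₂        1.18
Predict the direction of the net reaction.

Qc = [Z]²·[A₂]³·[PQ₂]³ / [L] = (0.315)²·(1.18)³·(3.11)³ / (0.00501) = 979
Qc = 979 = Kc, so the system is already at equilibrium.

at equilibrium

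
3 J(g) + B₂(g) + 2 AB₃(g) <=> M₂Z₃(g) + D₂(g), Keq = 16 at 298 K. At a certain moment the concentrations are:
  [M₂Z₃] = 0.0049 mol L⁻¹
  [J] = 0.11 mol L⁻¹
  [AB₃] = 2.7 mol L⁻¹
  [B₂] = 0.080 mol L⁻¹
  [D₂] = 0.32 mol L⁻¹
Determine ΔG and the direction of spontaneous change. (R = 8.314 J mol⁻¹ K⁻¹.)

Q = [M₂Z₃]·[D₂] / ([J]³·[B₂]·[AB₃]²) = (0.0049)·(0.32) / ((0.11)³·(0.080)·(2.7)²) = 2.02
ΔG = RT ln(Q/Keq) = (8.314 J mol⁻¹ K⁻¹)(298 K) × ln(2.02/16)
   = (2.478 kJ/mol)(-2.069) = -5.13 kJ/mol
ΔG < 0, so the forward reaction is spontaneous (proceeds forward).

ΔG = -5.13 kJ/mol; the forward reaction is spontaneous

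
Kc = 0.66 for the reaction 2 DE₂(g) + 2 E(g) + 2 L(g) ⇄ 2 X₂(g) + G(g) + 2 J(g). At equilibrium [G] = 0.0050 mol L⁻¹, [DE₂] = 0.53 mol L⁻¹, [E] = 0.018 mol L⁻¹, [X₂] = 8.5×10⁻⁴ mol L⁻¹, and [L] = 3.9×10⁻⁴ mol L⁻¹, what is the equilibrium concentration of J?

At equilibrium, Kc = [X₂]²·[G]·[J]² / ([DE₂]²·[E]²·[L]²) = 0.66.
(8.5×10⁻⁴)²·(0.0050)·([J])² / ((0.53)²·(0.018)²·(3.9×10⁻⁴)²) = 0.66
[J]² = 0.00253 ⇒ [J] = 0.050 mol L⁻¹

[J] = 0.050 mol L⁻¹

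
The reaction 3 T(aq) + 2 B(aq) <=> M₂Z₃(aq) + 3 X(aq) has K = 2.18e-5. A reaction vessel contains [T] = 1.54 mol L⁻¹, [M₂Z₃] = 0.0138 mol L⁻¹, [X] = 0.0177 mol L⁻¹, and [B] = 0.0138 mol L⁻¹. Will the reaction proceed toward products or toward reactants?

Q = [M₂Z₃]·[X]³ / ([T]³·[B]²) = (0.0138)·(0.0177)³ / ((1.54)³·(0.0138)²) = 1.10e-4
Q = 1.10e-4 > K = 2.18e-5, so the reverse reaction proceeds.

in the reverse direction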